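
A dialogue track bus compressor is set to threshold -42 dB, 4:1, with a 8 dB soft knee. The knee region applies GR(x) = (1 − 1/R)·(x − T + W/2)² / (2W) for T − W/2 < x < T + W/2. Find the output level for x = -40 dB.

x − T + W/2 = -40 − (-42) + 4 = 6.
GR = (1 − 1/4) × 6² / 16 = 0.75 × 36 / 16 = 1.6875 dB.
Output = -40 − 1.6875 = -41.6875 dB.

-41.6875 dB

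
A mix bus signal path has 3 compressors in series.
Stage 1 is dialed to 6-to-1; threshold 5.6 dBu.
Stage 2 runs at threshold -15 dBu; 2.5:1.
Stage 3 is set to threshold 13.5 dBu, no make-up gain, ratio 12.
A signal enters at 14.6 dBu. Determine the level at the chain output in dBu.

Stage 1: 14.6 dBu is 9 dB over 5.6 dBu; at 6:1 that becomes 1.5 dB over, giving 7.1 dBu.
Stage 2: 22.1 dB above -15 dBu, reduced 2.5:1 to 8.84 dB above → -6.16 dBu.
Stage 3: -6.16 dBu ≤ 13.5 dBu, so stage 3 doesn't engage; output -6.16 dBu.

-6.16 dBu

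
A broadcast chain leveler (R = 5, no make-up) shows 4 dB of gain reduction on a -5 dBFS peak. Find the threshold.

Let T be the threshold. Output overshoot = (input overshoot)/R, so -9 − T = (-5 − T)/5.
5·(-9 − T) = -5 − T → 4·T = -45 − (-5) = -40.
T = -40/4 = -10 dBFS.

-10 dBFS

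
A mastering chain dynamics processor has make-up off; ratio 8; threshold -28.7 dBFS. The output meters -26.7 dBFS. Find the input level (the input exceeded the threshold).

That's 2 dB above the -28.7 dBFS threshold.
Input overshoot = R × output overshoot = 16 dB → input = -28.7 + 16 = -12.7 dBFS.

-12.7 dBFS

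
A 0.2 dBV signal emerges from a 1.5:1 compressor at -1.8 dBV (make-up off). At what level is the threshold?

-5.8 dBV

Input is 6 dB above T (since output overshoot × R = input overshoot: (-1.8 − T)·1.5 = 0.2 − T gives T = -5.8 dBV).
Check: -5.8 + (0.2 − (-5.8))/1.5 = -5.8 + 4 = -1.8 dBV. ✓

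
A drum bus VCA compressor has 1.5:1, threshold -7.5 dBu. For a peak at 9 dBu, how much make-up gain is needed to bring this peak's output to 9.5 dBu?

Without make-up, output = threshold + overshoot/1.5 = -7.5 + 11 = 3.5 dBu.
Gap to target: 6 dB.

6 dB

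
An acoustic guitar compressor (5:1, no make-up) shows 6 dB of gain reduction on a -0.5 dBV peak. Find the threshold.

-8 dBV

Let T be the threshold. Output overshoot = (input overshoot)/R, so -6.5 − T = (-0.5 − T)/5.
5·(-6.5 − T) = -0.5 − T → 4·T = -32.5 − (-0.5) = -32.
T = -32/4 = -8 dBV.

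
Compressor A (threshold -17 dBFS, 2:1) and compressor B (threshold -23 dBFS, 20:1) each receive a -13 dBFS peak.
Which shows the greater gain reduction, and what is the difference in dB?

A: overshoot 4 dB → output overshoot 2 dB → GR 2 dB.
B: overshoot 10 dB → output overshoot 0.5 dB → GR 9.5 dB.
Difference: 7.5 dB in favour of B.

B, by 7.5 dB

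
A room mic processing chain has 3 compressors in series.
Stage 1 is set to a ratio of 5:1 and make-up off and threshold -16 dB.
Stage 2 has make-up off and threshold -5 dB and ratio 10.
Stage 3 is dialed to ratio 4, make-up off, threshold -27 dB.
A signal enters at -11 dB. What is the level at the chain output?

Stage 1: overshoot 5 dB → 5/5 = 1 dB → -15 dB.
Stage 2: below threshold (-15 ≤ -5); passes unchanged; output -15 dB.
Stage 3: -15 dB is 12 dB over -27 dB; at 4:1 that becomes 3 dB over, giving -24 dB.

-24 dB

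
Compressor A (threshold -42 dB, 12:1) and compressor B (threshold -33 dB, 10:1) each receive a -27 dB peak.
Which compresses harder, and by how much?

A: GR = 15 − 15/12 = 13.75 dB.
B: GR = 6 − 6/10 = 5.4 dB.
A reduces 8.35 dB more.

A, by 8.35 dB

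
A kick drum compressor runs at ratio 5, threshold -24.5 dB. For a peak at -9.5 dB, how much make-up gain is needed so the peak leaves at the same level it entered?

The peak compresses to -24.5 + 15/5 = -21.5 dB.
To reach -9.5 dB requires -9.5 − (-21.5) = 12 dB of make-up.

12 dB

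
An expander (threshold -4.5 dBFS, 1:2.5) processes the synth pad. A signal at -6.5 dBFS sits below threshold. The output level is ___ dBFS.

-9.5 dBFS

The input is 2 dB below the -4.5 dBFS threshold.
A 1:2.5 expander multiplies undershoot by 2.5: 2 × 2.5 = 5 dB below threshold.
Output = -4.5 − 5 = -9.5 dBFS.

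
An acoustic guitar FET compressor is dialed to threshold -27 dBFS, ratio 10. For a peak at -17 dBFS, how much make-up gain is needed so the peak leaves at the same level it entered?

9 dB

The peak compresses to -27 + 10/10 = -26 dBFS.
To reach -17 dBFS requires -17 − (-26) = 9 dB of make-up.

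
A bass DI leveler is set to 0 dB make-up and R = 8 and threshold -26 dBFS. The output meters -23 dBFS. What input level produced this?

The compressed level sits -23 − (-26) = 3 dB over threshold.
Before 8:1 compression the overshoot was 3 × 8 = 24 dB, so input = -26 + 24 = -2 dBFS.

-2 dBFS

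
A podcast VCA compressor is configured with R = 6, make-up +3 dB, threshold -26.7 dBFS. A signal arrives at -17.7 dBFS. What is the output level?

-17.7 dBFS sits 9 dB over threshold.
At 6:1 the overshoot is divided by 6, leaving 1.5 dB above threshold.
That puts the output at -25.2 dBFS; make-up adds 3 dB, giving -22.2 dBFS.

-22.2 dBFS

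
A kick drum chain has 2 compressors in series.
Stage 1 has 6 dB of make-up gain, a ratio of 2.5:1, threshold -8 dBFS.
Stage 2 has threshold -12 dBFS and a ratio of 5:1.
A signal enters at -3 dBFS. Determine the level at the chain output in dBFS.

Stage 1: 5 dB above -8 dBFS, reduced 2.5:1 to 2 dB above → -6 dBFS; +6 dB make-up → 0 dBFS.
Stage 2: overshoot 12 dB → 12/5 = 2.4 dB → -9.6 dBFS.

-9.6 dBFS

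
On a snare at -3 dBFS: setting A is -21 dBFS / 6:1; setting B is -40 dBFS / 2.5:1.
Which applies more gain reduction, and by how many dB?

B, by 7.2 dB

A: GR = 18 − 18/6 = 15 dB.
B: GR = 37 − 37/2.5 = 22.2 dB.
Difference: 7.2 dB in favour of B.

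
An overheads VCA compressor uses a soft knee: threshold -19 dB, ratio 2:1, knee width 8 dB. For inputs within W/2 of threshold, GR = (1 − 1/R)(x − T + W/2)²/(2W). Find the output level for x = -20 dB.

x − T + W/2 = -20 − (-19) + 4 = 3.
GR = (1 − 1/2) × 3² / 16 = 0.5 × 9 / 16 = 0.28125 dB.
Output = -20 − 0.28125 = -20.28125 dB.

-20.28125 dB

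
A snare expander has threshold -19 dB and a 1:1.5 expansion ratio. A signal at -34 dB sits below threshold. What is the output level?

-41.5 dB

Below threshold, a 1:1.5 expander applies gain = (1.5−1)×(T − x) of attenuation.
(1.5−1) × 15 = 7.5 dB, so output = -34 − 7.5 = -41.5 dB.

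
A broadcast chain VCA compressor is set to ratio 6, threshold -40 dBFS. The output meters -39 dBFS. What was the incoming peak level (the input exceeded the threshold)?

-34 dBFS

Post-compression overshoot = -39 − (-40) = 1 dB.
Before 6:1 compression the overshoot was 1 × 6 = 6 dB, so input = -40 + 6 = -34 dBFS.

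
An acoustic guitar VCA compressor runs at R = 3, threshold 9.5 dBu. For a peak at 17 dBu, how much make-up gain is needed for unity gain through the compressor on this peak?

The peak compresses to 9.5 + 7.5/3 = 12 dBu.
To reach 17 dBu requires 17 − 12 = 5 dB of make-up.

5 dB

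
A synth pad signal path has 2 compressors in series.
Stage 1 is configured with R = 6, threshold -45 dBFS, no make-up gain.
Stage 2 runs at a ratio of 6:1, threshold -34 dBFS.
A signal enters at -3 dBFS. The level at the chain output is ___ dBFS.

Stage 1: -3 dBFS is 42 dB over -45 dBFS; at 6:1 that becomes 7 dB over, giving -38 dBFS.
Stage 2: below threshold (-38 ≤ -34); passes unchanged; output -38 dBFS.

-38 dBFS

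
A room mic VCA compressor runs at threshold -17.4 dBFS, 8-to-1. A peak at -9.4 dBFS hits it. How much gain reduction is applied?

Overshoot = -9.4 − (-17.4) = 8 dB.
A 8:1 ratio leaves 1 dB of that excess.
Gain reduction = 8 − 1 = 7 dB.

7 dB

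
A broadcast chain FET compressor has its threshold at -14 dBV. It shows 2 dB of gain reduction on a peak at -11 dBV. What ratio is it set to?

3:1

Input overshoot = -11 − (-14) = 3 dB.
Output overshoot = 3 − 2 = 1 dB.
Ratio = input overshoot / output overshoot = 3 / 1 = 3.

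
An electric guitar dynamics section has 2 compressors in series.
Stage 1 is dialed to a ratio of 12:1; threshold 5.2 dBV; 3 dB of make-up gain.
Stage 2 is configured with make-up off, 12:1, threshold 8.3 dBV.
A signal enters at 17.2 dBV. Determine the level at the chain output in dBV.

8.375 dBV

Stage 1: overshoot 12 dB → 12/12 = 1 dB → 6.2 dBV; +3 dB make-up → 9.2 dBV.
Stage 2: 9.2 dBV is 0.9 dB over 8.3 dBV; at 12:1 that becomes 0.075 dB over, giving 8.375 dBV.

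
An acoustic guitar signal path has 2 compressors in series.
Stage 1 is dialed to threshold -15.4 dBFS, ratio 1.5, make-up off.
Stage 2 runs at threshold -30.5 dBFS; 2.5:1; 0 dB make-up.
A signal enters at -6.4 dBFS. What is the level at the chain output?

-22.06 dBFS

Stage 1: overshoot 9 dB → 9/1.5 = 6 dB → -9.4 dBFS.
Stage 2: 21.1 dB above -30.5 dBFS, reduced 2.5:1 to 8.44 dB above → -22.06 dBFS.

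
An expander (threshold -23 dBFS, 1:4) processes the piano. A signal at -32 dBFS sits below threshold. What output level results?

Undershoot = (-23) − (-32) = 9 dB.
At 1:4, that expands to 36 dB under threshold.
Output = -23 − 36 = -59 dBFS.

-59 dBFS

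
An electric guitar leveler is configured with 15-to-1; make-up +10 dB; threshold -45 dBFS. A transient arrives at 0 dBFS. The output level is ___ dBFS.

The input is 45 dB above the -45 dBFS threshold.
15:1 compression reduces that to 45/15 = 3 dB over.
That puts the output at -42 dBFS; make-up adds 10 dB, giving -32 dBFS.

-32 dBFS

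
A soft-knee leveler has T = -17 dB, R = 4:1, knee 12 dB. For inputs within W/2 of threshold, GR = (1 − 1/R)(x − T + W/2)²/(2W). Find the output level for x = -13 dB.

x − T + W/2 = -13 − (-17) + 6 = 10.
GR = (1 − 1/4) × 10² / 24 = 0.75 × 100 / 24 = 3.125 dB.
Output = -13 − 3.125 = -16.125 dB.

-16.125 dB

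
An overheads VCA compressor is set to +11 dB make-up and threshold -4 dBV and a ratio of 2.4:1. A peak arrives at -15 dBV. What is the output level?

-15 dBV is 11 dB below the -4 dBV threshold, so no gain reduction is applied.
Make-up gain adds 11 dB: -15 + 11 = -4 dBV.

-4 dBV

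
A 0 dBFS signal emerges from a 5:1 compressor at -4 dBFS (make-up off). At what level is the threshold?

-5 dBFS

Let T be the threshold. Output overshoot = (input overshoot)/R, so -4 − T = (0 − T)/5.
5·(-4 − T) = 0 − T → 4·T = -20 − 0 = -20.
T = -20/4 = -5 dBFS.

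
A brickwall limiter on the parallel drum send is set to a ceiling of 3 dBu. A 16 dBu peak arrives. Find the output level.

3 dBu

The limiter clamps the peak to its 3 dBu ceiling.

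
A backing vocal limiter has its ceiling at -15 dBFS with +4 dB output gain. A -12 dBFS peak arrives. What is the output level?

A brickwall limiter is an ∞:1 compressor: any input above the ceiling is clamped to -15 dBFS.
Output gain then adds 4 dB: -15 + 4 = -11 dBFS.

-11 dBFS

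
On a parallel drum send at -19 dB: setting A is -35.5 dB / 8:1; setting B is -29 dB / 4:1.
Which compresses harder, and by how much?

A: GR = 16.5 − 16.5/8 = 14.4375 dB.
B: GR = 10 − 10/4 = 7.5 dB.
Difference: 6.9375 dB in favour of A.

A, by 6.9375 dB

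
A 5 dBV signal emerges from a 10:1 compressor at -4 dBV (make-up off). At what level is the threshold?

-5 dBV

Input is 10 dB above T (since output overshoot × R = input overshoot: (-4 − T)·10 = 5 − T gives T = -5 dBV).
Check: -5 + (5 − (-5))/10 = -5 + 1 = -4 dBV. ✓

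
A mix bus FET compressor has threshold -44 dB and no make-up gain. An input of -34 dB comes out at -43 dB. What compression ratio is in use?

10:1

Input overshoot = -34 − (-44) = 10 dB; output overshoot = -43 − (-44) = 1 dB.
Ratio = 10 / 1 = 10.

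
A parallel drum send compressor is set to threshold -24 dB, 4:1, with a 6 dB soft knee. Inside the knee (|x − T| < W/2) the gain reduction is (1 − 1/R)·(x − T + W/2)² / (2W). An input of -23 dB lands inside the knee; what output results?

x − T + W/2 = -23 − (-24) + 3 = 4.
GR = (1 − 1/4) × 4² / 12 = 0.75 × 16 / 12 = 1 dB.
Output = -23 − 1 = -24 dB.

-24 dB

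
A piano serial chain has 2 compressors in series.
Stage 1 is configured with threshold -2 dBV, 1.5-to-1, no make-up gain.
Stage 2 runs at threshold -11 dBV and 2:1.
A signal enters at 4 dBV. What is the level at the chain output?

-4.5 dBV

Stage 1: overshoot 6 dB → 6/1.5 = 4 dB → 2 dBV.
Stage 2: 13 dB above -11 dBV, reduced 2:1 to 6.5 dB above → -4.5 dBV.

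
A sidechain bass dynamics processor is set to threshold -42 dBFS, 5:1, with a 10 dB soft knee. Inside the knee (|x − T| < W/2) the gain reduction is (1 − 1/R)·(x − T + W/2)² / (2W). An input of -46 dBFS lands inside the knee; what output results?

-46.04 dBFS

x − T + W/2 = -46 − (-42) + 5 = 1.
GR = (1 − 1/5) × 1² / 20 = 0.8 × 1 / 20 = 0.04 dB.
Output = -46 − 0.04 = -46.04 dBFS.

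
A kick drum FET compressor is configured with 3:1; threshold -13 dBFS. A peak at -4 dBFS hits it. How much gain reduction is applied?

The signal is 9 dB above threshold.
After 3:1 compression the overshoot becomes 9/3 = 3 dB.
GR = overshoot in − overshoot out = 9 − 3 = 6 dB.

6 dB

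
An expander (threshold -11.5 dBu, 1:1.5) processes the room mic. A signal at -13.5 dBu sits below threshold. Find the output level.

-14.5 dBu

The input is 2 dB below the -11.5 dBu threshold.
A 1:1.5 expander multiplies undershoot by 1.5: 2 × 1.5 = 3 dB below threshold.
Output = -11.5 − 3 = -14.5 dBu.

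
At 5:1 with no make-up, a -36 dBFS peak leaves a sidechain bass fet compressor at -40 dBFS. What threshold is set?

Input is 5 dB above T (since output overshoot × R = input overshoot: (-40 − T)·5 = -36 − T gives T = -41 dBFS).
Check: -41 + (-36 − (-41))/5 = -41 + 1 = -40 dBFS. ✓

-41 dBFS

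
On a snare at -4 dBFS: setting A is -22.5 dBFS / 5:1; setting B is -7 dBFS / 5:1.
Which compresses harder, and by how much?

A, by 12.4 dB

A: GR = 18.5 − 18.5/5 = 14.8 dB.
B: GR = 3 − 3/5 = 2.4 dB.
A reduces 12.4 dB more.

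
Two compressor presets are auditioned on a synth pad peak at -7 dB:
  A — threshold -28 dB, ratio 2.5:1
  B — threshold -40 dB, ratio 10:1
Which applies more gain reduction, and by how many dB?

B, by 17.1 dB

A: 21 dB over, compressed to 8.4 dB over, so 12.6 dB of GR.
B: 33 dB over, compressed to 3.3 dB over, so 29.7 dB of GR.
Difference: 17.1 dB in favour of B.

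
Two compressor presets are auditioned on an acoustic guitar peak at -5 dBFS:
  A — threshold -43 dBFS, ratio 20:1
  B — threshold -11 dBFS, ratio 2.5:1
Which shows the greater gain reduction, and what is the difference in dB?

A, by 32.5 dB

A: GR = 38 − 38/20 = 36.1 dB.
B: GR = 6 − 6/2.5 = 3.6 dB.
A applies 32.5 dB more gain reduction.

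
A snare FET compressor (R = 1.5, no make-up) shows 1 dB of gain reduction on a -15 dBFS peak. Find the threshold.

Input is 3 dB above T (since output overshoot × R = input overshoot: (-16 − T)·1.5 = -15 − T gives T = -18 dBFS).
Check: -18 + (-15 − (-18))/1.5 = -18 + 2 = -16 dBFS. ✓

-18 dBFS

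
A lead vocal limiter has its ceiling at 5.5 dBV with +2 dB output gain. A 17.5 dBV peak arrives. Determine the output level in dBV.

At ∞:1, everything above 5.5 dBV is held at the ceiling.
Output gain then adds 2 dB: 5.5 + 2 = 7.5 dBV.

7.5 dBV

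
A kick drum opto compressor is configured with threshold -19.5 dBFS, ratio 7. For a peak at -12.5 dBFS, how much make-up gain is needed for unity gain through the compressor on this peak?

6 dB

The peak compresses to -19.5 + 7/7 = -18.5 dBFS.
To reach -12.5 dBFS requires -12.5 − (-18.5) = 6 dB of make-up.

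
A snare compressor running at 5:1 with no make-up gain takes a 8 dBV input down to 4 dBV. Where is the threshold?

Gain reduction = 8 − 4 = 4 dB; output overshoot = GR / (R − 1) = 4 / 4 = 1 dB.
Threshold = output − output overshoot = 4 − 1 = 3 dBV.

3 dBV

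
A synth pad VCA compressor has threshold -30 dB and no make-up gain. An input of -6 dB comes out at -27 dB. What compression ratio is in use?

8:1

Input overshoot = -6 − (-30) = 24 dB; output overshoot = -27 − (-30) = 3 dB.
Ratio = 24 / 3 = 8.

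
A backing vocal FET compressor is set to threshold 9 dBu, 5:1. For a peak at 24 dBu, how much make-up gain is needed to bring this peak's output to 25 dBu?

Without make-up, output = threshold + overshoot/5 = 9 + 3 = 12 dBu.
Gap to target: 13 dB.

13 dB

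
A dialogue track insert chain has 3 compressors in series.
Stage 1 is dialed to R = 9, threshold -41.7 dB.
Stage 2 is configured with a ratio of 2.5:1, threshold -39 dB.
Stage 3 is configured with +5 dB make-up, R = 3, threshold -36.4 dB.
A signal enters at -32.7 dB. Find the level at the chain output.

Stage 1: overshoot 9 dB → 9/9 = 1 dB → -40.7 dB.
Stage 2: -40.7 dB is at or below the -39 dB threshold — no compression; output -40.7 dB.
Stage 3: -40.7 dB ≤ -36.4 dB, so stage 3 doesn't engage; make-up brings it to -35.7 dB.

-35.7 dB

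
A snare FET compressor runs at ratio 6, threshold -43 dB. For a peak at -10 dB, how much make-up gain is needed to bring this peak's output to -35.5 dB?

2 dB

Without make-up, output = threshold + overshoot/6 = -43 + 5.5 = -37.5 dB.
Gap to target: 2 dB.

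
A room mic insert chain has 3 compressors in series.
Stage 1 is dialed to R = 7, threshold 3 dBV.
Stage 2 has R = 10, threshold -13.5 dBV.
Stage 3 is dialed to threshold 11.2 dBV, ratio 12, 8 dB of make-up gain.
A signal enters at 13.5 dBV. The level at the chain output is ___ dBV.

-3.7 dBV

Stage 1: 10.5 dB above 3 dBV, reduced 7:1 to 1.5 dB above → 4.5 dBV.
Stage 2: 18 dB above -13.5 dBV, reduced 10:1 to 1.8 dB above → -11.7 dBV.
Stage 3: below threshold (-11.7 ≤ 11.2); passes unchanged; make-up brings it to -3.7 dBV.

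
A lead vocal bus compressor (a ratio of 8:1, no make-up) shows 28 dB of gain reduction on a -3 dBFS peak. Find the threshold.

Gain reduction = -3 − (-31) = 28 dB; output overshoot = GR / (R − 1) = 28 / 7 = 4 dB.
Threshold = output − output overshoot = -31 − 4 = -35 dBFS.

-35 dBFS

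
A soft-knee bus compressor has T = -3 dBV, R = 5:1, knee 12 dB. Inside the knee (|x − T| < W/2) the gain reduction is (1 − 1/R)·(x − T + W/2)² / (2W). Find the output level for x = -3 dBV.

x − T + W/2 = -3 − (-3) + 6 = 6.
GR = (1 − 1/5) × 6² / 24 = 0.8 × 36 / 24 = 1.2 dB.
Output = -3 − 1.2 = -4.2 dBV.

-4.2 dBV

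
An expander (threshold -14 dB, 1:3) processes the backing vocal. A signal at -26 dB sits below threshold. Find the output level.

Undershoot = (-14) − (-26) = 12 dB.
At 1:3, that expands to 36 dB under threshold.
Output = -14 − 36 = -50 dB.

-50 dB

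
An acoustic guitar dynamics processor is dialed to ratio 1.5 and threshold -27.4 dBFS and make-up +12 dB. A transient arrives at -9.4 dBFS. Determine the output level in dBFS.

Overshoot: -9.4 − (-27.4) = 18 dB.
The 18 dB excess becomes 12 dB after 1.5:1 reduction.
Output = -27.4 + 12 = -15.4 dBFS; make-up adds 12 dB, giving -3.4 dBFS.

-3.4 dBFS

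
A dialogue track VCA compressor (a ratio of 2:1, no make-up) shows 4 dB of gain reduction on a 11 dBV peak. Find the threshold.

3 dBV

Let T be the threshold. Output overshoot = (input overshoot)/R, so 7 − T = (11 − T)/2.
2·(7 − T) = 11 − T → 1·T = 14 − 11 = 3.
T = 3/1 = 3 dBV.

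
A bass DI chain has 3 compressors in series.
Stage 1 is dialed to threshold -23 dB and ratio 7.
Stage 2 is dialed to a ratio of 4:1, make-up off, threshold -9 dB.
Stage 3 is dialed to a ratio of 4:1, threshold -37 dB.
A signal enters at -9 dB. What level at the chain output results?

-33 dB

Stage 1: 14 dB above -23 dB, reduced 7:1 to 2 dB above → -21 dB.
Stage 2: -21 dB is at or below the -9 dB threshold — no compression; output -21 dB.
Stage 3: -21 dB is 16 dB over -37 dB; at 4:1 that becomes 4 dB over, giving -33 dB.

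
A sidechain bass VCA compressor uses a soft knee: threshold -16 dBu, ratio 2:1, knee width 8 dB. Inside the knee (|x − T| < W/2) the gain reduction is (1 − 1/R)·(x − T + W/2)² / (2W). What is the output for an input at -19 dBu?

x − T + W/2 = -19 − (-16) + 4 = 1.
GR = (1 − 1/2) × 1² / 16 = 0.5 × 1 / 16 = 0.03125 dB.
Output = -19 − 0.03125 = -19.03125 dBu.

-19.03125 dBu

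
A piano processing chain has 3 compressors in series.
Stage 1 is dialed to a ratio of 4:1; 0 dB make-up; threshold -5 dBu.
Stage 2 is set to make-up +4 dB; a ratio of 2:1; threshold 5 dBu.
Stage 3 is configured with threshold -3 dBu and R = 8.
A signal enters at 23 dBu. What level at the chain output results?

Stage 1: 23 dBu is 28 dB over -5 dBu; at 4:1 that becomes 7 dB over, giving 2 dBu.
Stage 2: 2 dBu is at or below the 5 dBu threshold — no compression; make-up brings it to 6 dBu.
Stage 3: 9 dB above -3 dBu, reduced 8:1 to 1.125 dB above → -1.875 dBu.

-1.875 dBu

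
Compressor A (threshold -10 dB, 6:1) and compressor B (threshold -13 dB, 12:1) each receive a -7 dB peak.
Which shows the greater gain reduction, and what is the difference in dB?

A: GR = 3 − 3/6 = 2.5 dB.
B: GR = 6 − 6/12 = 5.5 dB.
Difference: 3 dB in favour of B.

B, by 3 dB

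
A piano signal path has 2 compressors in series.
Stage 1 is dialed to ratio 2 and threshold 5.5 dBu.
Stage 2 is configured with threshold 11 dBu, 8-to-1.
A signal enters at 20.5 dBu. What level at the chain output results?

11.25 dBu

Stage 1: 20.5 dBu is 15 dB over 5.5 dBu; at 2:1 that becomes 7.5 dB over, giving 13 dBu.
Stage 2: overshoot 2 dB → 2/8 = 0.25 dB → 11.25 dBu.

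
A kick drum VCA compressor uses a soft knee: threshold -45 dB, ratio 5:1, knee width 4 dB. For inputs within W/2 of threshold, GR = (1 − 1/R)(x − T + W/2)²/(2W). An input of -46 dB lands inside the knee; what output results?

x − T + W/2 = -46 − (-45) + 2 = 1.
GR = (1 − 1/5) × 1² / 8 = 0.8 × 1 / 8 = 0.1 dB.
Output = -46 − 0.1 = -46.1 dB.

-46.1 dB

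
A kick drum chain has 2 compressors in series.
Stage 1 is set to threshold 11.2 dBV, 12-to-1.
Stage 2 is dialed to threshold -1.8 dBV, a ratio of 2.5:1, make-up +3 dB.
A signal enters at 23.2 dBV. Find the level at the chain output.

6.8 dBV

Stage 1: 12 dB above 11.2 dBV, reduced 12:1 to 1 dB above → 12.2 dBV.
Stage 2: 14 dB above -1.8 dBV, reduced 2.5:1 to 5.6 dB above → 3.8 dBV; +3 dB make-up → 6.8 dBV.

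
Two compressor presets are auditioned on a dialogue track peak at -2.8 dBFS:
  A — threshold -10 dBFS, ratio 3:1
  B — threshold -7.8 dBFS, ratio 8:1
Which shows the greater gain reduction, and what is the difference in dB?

A, by 0.425 dB

A: 7.2 dB over, compressed to 2.4 dB over, so 4.8 dB of GR.
B: 5 dB over, compressed to 0.625 dB over, so 4.375 dB of GR.
A reduces 0.425 dB more.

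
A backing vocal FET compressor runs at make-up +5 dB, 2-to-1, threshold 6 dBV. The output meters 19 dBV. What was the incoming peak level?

Remove make-up: 19 − 5 = 14 dBV.
Post-compression overshoot = 14 − 6 = 8 dB.
Input overshoot = R × output overshoot = 16 dB → input = 6 + 16 = 22 dBV.

22 dBV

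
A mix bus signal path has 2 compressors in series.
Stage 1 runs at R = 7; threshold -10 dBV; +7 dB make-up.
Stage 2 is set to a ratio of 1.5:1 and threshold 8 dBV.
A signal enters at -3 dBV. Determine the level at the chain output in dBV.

-2 dBV

Stage 1: -3 dBV is 7 dB over -10 dBV; at 7:1 that becomes 1 dB over, giving -9 dBV; +7 dB make-up → -2 dBV.
Stage 2: -2 dBV ≤ 8 dBV, so stage 2 doesn't engage; output -2 dBV.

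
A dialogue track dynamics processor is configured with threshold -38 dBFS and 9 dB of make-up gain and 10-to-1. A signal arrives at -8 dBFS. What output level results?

The input is 30 dB above the -38 dBFS threshold.
The 30 dB excess becomes 3 dB after 10:1 reduction.
That puts the output at -35 dBFS; make-up adds 9 dB, giving -26 dBFS.

-26 dBFS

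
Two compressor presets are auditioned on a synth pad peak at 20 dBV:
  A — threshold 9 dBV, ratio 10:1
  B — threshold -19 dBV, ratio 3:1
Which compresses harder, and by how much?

B, by 16.1 dB

A: 11 dB over, compressed to 1.1 dB over, so 9.9 dB of GR.
B: 39 dB over, compressed to 13 dB over, so 26 dB of GR.
Difference: 16.1 dB in favour of B.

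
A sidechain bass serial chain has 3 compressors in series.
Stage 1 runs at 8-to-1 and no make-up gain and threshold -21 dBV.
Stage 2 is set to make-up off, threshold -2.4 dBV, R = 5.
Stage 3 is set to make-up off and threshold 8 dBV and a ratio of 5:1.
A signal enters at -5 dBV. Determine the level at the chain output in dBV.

-19 dBV

Stage 1: overshoot 16 dB → 16/8 = 2 dB → -19 dBV.
Stage 2: -19 dBV is at or below the -2.4 dBV threshold — no compression; output -19 dBV.
Stage 3: -19 dBV is at or below the 8 dBV threshold — no compression; output -19 dBV.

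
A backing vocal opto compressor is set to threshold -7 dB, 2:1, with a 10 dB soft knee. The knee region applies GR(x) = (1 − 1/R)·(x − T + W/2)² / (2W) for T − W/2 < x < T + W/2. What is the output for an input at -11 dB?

x − T + W/2 = -11 − (-7) + 5 = 1.
GR = (1 − 1/2) × 1² / 20 = 0.5 × 1 / 20 = 0.025 dB.
Output = -11 − 0.025 = -11.025 dB.

-11.025 dB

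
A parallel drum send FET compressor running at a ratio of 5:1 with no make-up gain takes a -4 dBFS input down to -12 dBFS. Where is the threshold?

-14 dBFS

Input is 10 dB above T (since output overshoot × R = input overshoot: (-12 − T)·5 = -4 − T gives T = -14 dBFS).
Check: -14 + (-4 − (-14))/5 = -14 + 2 = -12 dBFS. ✓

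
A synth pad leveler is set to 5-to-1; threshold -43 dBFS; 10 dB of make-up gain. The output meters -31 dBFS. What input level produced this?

Remove make-up: -31 − 10 = -41 dBFS.
That's 2 dB above the -43 dBFS threshold.
Before 5:1 compression the overshoot was 2 × 5 = 10 dB, so input = -43 + 10 = -33 dBFS.

-33 dBFS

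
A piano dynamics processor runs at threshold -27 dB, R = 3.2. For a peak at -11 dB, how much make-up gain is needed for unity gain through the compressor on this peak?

Without make-up, output = threshold + overshoot/3.2 = -27 + 5 = -22 dB.
Gap to target: 11 dB.

11 dB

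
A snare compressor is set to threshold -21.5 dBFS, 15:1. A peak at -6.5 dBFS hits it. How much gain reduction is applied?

14 dB

Overshoot = -6.5 − (-21.5) = 15 dB.
A 15:1 ratio leaves 1 dB of that excess.
So the signal is attenuated by 15 − 1 = 14 dB.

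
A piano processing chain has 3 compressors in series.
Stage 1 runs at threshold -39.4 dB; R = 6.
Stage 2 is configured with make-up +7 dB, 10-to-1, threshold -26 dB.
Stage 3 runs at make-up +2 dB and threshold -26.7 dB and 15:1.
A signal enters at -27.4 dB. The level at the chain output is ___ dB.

-28.4 dB

Stage 1: -27.4 dB is 12 dB over -39.4 dB; at 6:1 that becomes 2 dB over, giving -37.4 dB.
Stage 2: -37.4 dB is at or below the -26 dB threshold — no compression; make-up brings it to -30.4 dB.
Stage 3: -30.4 dB ≤ -26.7 dB, so stage 3 doesn't engage; make-up brings it to -28.4 dB.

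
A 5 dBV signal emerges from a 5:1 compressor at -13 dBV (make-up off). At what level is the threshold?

Let T be the threshold. Output overshoot = (input overshoot)/R, so -13 − T = (5 − T)/5.
5·(-13 − T) = 5 − T → 4·T = -65 − 5 = -70.
T = -70/4 = -17.5 dBV.

-17.5 dBV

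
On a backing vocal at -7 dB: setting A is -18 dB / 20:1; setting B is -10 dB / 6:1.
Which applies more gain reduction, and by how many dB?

A, by 7.95 dB

A: overshoot 11 dB → output overshoot 0.55 dB → GR 10.45 dB.
B: overshoot 3 dB → output overshoot 0.5 dB → GR 2.5 dB.
Difference: 7.95 dB in favour of A.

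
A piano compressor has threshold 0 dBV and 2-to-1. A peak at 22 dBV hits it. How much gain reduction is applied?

11 dB

The signal is 22 dB above threshold.
After 2:1 compression the overshoot becomes 22/2 = 11 dB.
So the signal is attenuated by 22 − 11 = 11 dB.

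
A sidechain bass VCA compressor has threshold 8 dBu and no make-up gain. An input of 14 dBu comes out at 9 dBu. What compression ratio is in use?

Input overshoot = 14 − 8 = 6 dB; output overshoot = 9 − 8 = 1 dB.
Ratio = 6 / 1 = 6.

6:1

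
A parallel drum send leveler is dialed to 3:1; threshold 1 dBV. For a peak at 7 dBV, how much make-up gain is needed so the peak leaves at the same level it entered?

4 dB

Without make-up, output = threshold + overshoot/3 = 1 + 2 = 3 dBV.
Gap to target: 4 dB.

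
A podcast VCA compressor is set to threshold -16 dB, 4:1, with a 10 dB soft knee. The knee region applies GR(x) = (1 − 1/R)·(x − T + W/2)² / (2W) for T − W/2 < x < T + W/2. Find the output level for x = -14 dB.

x − T + W/2 = -14 − (-16) + 5 = 7.
GR = (1 − 1/4) × 7² / 20 = 0.75 × 49 / 20 = 1.8375 dB.
Output = -14 − 1.8375 = -15.8375 dB.

-15.8375 dB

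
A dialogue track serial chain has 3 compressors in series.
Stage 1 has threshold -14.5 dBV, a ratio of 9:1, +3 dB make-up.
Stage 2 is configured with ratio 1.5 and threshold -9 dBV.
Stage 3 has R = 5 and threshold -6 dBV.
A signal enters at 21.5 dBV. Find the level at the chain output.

Stage 1: 21.5 dBV is 36 dB over -14.5 dBV; at 9:1 that becomes 4 dB over, giving -10.5 dBV; +3 dB make-up → -7.5 dBV.
Stage 2: 1.5 dB above -9 dBV, reduced 1.5:1 to 1 dB above → -8 dBV.
Stage 3: -8 dBV ≤ -6 dBV, so stage 3 doesn't engage; output -8 dBV.

-8 dBV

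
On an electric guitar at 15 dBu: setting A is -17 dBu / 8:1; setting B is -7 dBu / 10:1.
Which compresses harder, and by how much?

A: GR = 32 − 32/8 = 28 dB.
B: GR = 22 − 22/10 = 19.8 dB.
A applies 8.2 dB more gain reduction.

A, by 8.2 dB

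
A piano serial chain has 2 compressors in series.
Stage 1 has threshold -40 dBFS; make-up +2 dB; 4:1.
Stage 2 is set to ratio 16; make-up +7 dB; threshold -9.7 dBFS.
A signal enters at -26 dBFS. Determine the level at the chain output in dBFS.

Stage 1: overshoot 14 dB → 14/4 = 3.5 dB → -36.5 dBFS; +2 dB make-up → -34.5 dBFS.
Stage 2: -34.5 dBFS ≤ -9.7 dBFS, so stage 2 doesn't engage; make-up brings it to -27.5 dBFS.

-27.5 dBFS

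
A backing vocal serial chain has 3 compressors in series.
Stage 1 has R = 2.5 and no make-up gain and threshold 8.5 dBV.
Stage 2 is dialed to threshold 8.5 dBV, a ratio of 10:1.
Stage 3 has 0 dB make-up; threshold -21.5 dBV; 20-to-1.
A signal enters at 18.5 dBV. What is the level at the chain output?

Stage 1: overshoot 10 dB → 10/2.5 = 4 dB → 12.5 dBV.
Stage 2: 4 dB above 8.5 dBV, reduced 10:1 to 0.4 dB above → 8.9 dBV.
Stage 3: overshoot 30.4 dB → 30.4/20 = 1.52 dB → -19.98 dBV.

-19.98 dBV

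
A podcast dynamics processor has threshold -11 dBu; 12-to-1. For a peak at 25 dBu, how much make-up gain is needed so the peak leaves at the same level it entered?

33 dB

Without make-up, output = threshold + overshoot/12 = -11 + 3 = -8 dBu.
Gap to target: 33 dB.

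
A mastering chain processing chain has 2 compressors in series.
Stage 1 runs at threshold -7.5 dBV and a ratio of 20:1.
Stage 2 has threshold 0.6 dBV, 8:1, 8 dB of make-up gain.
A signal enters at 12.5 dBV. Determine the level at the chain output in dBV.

1.5 dBV

Stage 1: overshoot 20 dB → 20/20 = 1 dB → -6.5 dBV.
Stage 2: below threshold (-6.5 ≤ 0.6); passes unchanged; make-up brings it to 1.5 dBV.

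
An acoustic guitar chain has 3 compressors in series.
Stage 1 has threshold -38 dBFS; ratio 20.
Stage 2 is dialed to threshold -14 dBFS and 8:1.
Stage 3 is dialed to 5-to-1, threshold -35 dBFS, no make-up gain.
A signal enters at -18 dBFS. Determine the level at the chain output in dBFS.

-37 dBFS

Stage 1: -18 dBFS is 20 dB over -38 dBFS; at 20:1 that becomes 1 dB over, giving -37 dBFS.
Stage 2: below threshold (-37 ≤ -14); passes unchanged; output -37 dBFS.
Stage 3: -37 dBFS ≤ -35 dBFS, so stage 3 doesn't engage; output -37 dBFS.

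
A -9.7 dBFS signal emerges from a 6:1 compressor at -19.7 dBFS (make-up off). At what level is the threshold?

Let T be the threshold. Output overshoot = (input overshoot)/R, so -19.7 − T = (-9.7 − T)/6.
6·(-19.7 − T) = -9.7 − T → 5·T = -118.2 − (-9.7) = -108.5.
T = -108.5/5 = -21.7 dBFS.

-21.7 dBFS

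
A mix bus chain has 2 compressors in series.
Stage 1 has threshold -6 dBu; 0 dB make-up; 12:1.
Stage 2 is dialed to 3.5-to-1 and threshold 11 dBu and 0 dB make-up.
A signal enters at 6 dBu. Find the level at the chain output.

Stage 1: overshoot 12 dB → 12/12 = 1 dB → -5 dBu.
Stage 2: -5 dBu ≤ 11 dBu, so stage 2 doesn't engage; output -5 dBu.

-5 dBu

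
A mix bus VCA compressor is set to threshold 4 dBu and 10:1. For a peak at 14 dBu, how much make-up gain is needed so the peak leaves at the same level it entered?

9 dB

Overshoot 10 dB → 10/10 = 1 dB after compression, so the compressed level is 4 + 1 = 5 dBu.
Make-up = target − compressed = 14 − 5 = 9 dB.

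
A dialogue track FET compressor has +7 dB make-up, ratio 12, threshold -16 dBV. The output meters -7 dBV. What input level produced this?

Before make-up, the level was -7 − 7 = -14 dBV.
That's 2 dB above the -16 dBV threshold.
Undo the ratio: input overshoot = 2 × 12 = 24 dB, giving input = 8 dBV.

8 dBV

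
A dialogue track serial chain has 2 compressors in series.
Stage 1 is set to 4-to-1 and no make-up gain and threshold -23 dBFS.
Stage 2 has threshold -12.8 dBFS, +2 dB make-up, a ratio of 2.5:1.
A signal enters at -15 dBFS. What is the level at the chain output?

-19 dBFS

Stage 1: 8 dB above -23 dBFS, reduced 4:1 to 2 dB above → -21 dBFS.
Stage 2: -21 dBFS ≤ -12.8 dBFS, so stage 2 doesn't engage; make-up brings it to -19 dBFS.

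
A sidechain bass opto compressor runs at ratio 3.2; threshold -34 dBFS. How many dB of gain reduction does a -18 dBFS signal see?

The signal is 16 dB above threshold.
After 3.2:1 compression the overshoot becomes 16/3.2 = 5 dB.
GR = overshoot in − overshoot out = 16 − 5 = 11 dB.

11 dB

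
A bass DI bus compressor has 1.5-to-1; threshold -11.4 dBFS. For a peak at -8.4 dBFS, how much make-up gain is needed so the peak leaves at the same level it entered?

1 dB

Without make-up, output = threshold + overshoot/1.5 = -11.4 + 2 = -9.4 dBFS.
Gap to target: 1 dB.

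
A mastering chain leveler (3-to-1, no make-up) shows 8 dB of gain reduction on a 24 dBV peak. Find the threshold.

Input is 12 dB above T (since output overshoot × R = input overshoot: (16 − T)·3 = 24 − T gives T = 12 dBV).
Check: 12 + (24 − 12)/3 = 12 + 4 = 16 dBV. ✓

12 dBV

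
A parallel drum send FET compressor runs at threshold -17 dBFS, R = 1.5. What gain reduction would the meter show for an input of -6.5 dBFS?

3.5 dB

The signal is 10.5 dB above threshold.
A 1.5:1 ratio leaves 7 dB of that excess.
GR = overshoot in − overshoot out = 10.5 − 7 = 3.5 dB.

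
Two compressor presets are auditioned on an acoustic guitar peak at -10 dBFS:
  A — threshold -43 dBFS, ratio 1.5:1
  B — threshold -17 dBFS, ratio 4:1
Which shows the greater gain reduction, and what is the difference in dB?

A, by 5.75 dB

A: GR = 33 − 33/1.5 = 11 dB.
B: GR = 7 − 7/4 = 5.25 dB.
A reduces 5.75 dB more.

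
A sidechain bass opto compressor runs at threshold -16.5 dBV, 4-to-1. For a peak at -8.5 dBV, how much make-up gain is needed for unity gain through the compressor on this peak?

Without make-up, output = threshold + overshoot/4 = -16.5 + 2 = -14.5 dBV.
Gap to target: 6 dB.

6 dB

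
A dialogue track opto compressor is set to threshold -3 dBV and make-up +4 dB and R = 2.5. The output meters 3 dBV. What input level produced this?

Stripping the +4 dB make-up gives -1 dBV at the gain stage.
That's 2 dB above the -3 dBV threshold.
Before 2.5:1 compression the overshoot was 2 × 2.5 = 5 dB, so input = -3 + 5 = 2 dBV.

2 dBV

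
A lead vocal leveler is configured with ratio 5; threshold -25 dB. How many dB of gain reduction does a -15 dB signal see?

-15 dB exceeds the threshold by 10 dB.
At 5:1, output sits 10/5 = 2 dB above threshold.
GR = overshoot in − overshoot out = 10 − 2 = 8 dB.

8 dB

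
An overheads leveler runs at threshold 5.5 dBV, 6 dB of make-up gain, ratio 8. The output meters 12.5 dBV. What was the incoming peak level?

13.5 dBV

Remove make-up: 12.5 − 6 = 6.5 dBV.
Post-compression overshoot = 6.5 − 5.5 = 1 dB.
Undo the ratio: input overshoot = 1 × 8 = 8 dB, giving input = 13.5 dBV.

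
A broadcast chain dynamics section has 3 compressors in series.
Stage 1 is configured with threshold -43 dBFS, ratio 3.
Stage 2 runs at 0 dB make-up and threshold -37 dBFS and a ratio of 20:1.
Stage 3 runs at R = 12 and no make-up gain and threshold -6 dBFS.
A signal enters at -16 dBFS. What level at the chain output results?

Stage 1: overshoot 27 dB → 27/3 = 9 dB → -34 dBFS.
Stage 2: 3 dB above -37 dBFS, reduced 20:1 to 0.15 dB above → -36.85 dBFS.
Stage 3: -36.85 dBFS ≤ -6 dBFS, so stage 3 doesn't engage; output -36.85 dBFS.

-36.85 dBFS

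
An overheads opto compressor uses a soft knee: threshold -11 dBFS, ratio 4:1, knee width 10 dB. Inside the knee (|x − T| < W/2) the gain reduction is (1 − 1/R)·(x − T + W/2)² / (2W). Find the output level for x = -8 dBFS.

-10.4 dBFS

x − T + W/2 = -8 − (-11) + 5 = 8.
GR = (1 − 1/4) × 8² / 20 = 0.75 × 64 / 20 = 2.4 dB.
Output = -8 − 2.4 = -10.4 dBFS.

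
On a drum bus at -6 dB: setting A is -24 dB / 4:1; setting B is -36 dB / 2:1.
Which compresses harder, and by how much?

B, by 1.5 dB

A: overshoot 18 dB → output overshoot 4.5 dB → GR 13.5 dB.
B: overshoot 30 dB → output overshoot 15 dB → GR 15 dB.
Difference: 1.5 dB in favour of B.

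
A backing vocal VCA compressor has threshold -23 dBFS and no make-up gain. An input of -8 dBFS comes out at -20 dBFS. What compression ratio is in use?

5:1

Input overshoot = -8 − (-23) = 15 dB; output overshoot = -20 − (-23) = 3 dB.
Ratio = 15 / 3 = 5.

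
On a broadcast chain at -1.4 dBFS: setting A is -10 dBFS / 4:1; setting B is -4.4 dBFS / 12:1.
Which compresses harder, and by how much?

A, by 3.7 dB

A: GR = 8.6 − 8.6/4 = 6.45 dB.
B: GR = 3 − 3/12 = 2.75 dB.
A applies 3.7 dB more gain reduction.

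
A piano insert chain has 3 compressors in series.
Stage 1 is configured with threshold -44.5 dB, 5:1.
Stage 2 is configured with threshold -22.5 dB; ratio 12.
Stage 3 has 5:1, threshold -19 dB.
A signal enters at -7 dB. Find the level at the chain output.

Stage 1: overshoot 37.5 dB → 37.5/5 = 7.5 dB → -37 dB.
Stage 2: -37 dB ≤ -22.5 dB, so stage 2 doesn't engage; output -37 dB.
Stage 3: -37 dB ≤ -19 dB, so stage 3 doesn't engage; output -37 dB.

-37 dB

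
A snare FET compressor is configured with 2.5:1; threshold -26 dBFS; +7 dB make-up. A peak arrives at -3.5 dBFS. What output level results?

-10 dBFS

The input is 22.5 dB above the -26 dBFS threshold.
The 22.5 dB excess becomes 9 dB after 2.5:1 reduction.
So the level is -26 + 9 = -17 dBFS; make-up adds 7 dB, giving -10 dBFS.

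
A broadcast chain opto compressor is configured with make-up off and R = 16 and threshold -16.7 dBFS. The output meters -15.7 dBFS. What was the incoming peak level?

Post-compression overshoot = -15.7 − (-16.7) = 1 dB.
Undo the ratio: input overshoot = 1 × 16 = 16 dB, giving input = -0.7 dBFS.

-0.7 dBFS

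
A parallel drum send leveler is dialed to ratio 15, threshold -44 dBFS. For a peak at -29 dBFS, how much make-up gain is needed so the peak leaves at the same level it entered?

14 dB

Without make-up, output = threshold + overshoot/15 = -44 + 1 = -43 dBFS.
Gap to target: 14 dB.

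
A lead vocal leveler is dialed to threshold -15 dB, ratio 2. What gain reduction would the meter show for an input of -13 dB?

Overshoot = -13 − (-15) = 2 dB.
At 2:1, output sits 2/2 = 1 dB above threshold.
GR = overshoot in − overshoot out = 2 − 1 = 1 dB.

1 dB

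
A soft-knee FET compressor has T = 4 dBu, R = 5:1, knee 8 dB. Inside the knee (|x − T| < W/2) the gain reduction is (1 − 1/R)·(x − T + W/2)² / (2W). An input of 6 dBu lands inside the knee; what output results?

4.2 dBu

x − T + W/2 = 6 − 4 + 4 = 6.
GR = (1 − 1/5) × 6² / 16 = 0.8 × 36 / 16 = 1.8 dB.
Output = 6 − 1.8 = 4.2 dBu.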